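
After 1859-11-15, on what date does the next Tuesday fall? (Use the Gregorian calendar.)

Nov 15, 1859 is a Tuesday.
From Tuesday to the next Tuesday is 7 days.
Nov 15, 1859 + 7 = Nov 22, 1859.

November 22, 1859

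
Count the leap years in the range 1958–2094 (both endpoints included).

34

Multiples of 4 in [1958,2094]: 34.
Of those, multiples of 100: 1 (not leap unless ÷400).
Multiples of 400: 1.
Leap years = 34 − 1 + 1 = 34.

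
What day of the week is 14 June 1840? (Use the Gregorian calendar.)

January 1, 1840 is a Wednesday.
Jan 1, 1840 → Feb 1, 1840: 31 days (January has 31).
Feb 1, 1840 → Mar 1, 1840: 29 days (February has 29).
Mar 1, 1840 → Apr 1, 1840: 31 days (March has 31).
Apr 1, 1840 → May 1, 1840: 30 days (April has 30).
May 1, 1840 → Jun 1, 1840: 31 days (May has 31).
Jun 1, 1840 → Jun 14, 1840: 13 days.
Total: 165 days.
165 mod 7 = 4, so Wednesday + 4 = Sunday.

Sunday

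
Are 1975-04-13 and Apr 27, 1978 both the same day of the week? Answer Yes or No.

From Apr 13, 1975 to Apr 27, 1978 is 1110 days.
1110 mod 7 = 4, so they are different weekdays.
(Apr 13, 1975 is a Sunday; Apr 27, 1978 is a Thursday.)

No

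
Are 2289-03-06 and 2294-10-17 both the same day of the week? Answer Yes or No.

From Mar 6, 2289 to Oct 17, 2294 is 2051 days.
2051 mod 7 = 0, so they are the same weekday.
(Mar 6, 2289 is a Wednesday; Oct 17, 2294 is a Wednesday.)

Yes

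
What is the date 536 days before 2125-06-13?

December 25, 2123

−365 (one year) → Jun 13, 2124 (171 left).
−13 → May 31, 2124 (end of May, 31 days; 158 left).
−31 → Apr 30, 2124 (end of Apr, 30 days; 127 left).
−30 → Mar 31, 2124 (end of Mar, 31 days; 97 left).
−31 → Feb 29, 2124 (end of Feb, 29 days; 66 left).
−29 → Jan 31, 2124 (end of Jan, 31 days; 37 left).
−31 → Dec 31, 2123 (end of Dec, 31 days; 6 left).
−6 → Dec 25, 2123.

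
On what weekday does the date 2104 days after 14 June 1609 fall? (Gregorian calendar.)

First find the weekday of Jun 14, 1609. Doomsday rule: the anchor day for the 1600s is Tuesday. For year 09: 9÷12 = 0 r 9, and 9÷4 = 2, so 0+9+2 = 11.
Tuesday + 11 ≡ Saturday — that's 1609's doomsday.
In June the doomsday date is Jun 6.
Jun 14 is 8 days after Jun 6; 8 mod 7 = 1, so Saturday + 1 = Sunday.
2104 mod 7 = 4, so 2104 days after a Sunday is Sunday + 4 = Thursday.

Thursday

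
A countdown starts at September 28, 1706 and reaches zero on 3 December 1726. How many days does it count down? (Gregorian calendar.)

Sep 28, 1706 → Sep 28, 1707: 365 days.
Sep 28, 1707 → Sep 28, 1708: 366 days (Feb 29, 1708 is in that span).
Sep 28, 1708 → Sep 28, 1709: 365 days.
Sep 28, 1709 → Sep 28, 1710: 365 days.
Sep 28, 1710 → Sep 28, 1711: 365 days.
Sep 28, 1711 → Sep 28, 1712: 366 days (Feb 29, 1712 is in that span).
Sep 28, 1712 → Sep 28, 1713: 365 days.
Sep 28, 1713 → Sep 28, 1714: 365 days.
Sep 28, 1714 → Sep 28, 1715: 365 days.
Sep 28, 1715 → Sep 28, 1716: 366 days (Feb 29, 1716 is in that span).
Sep 28, 1716 → Sep 28, 1717: 365 days.
Sep 28, 1717 → Sep 28, 1718: 365 days.
Sep 28, 1718 → Sep 28, 1719: 365 days.
Sep 28, 1719 → Sep 28, 1720: 366 days (Feb 29, 1720 is in that span).
Sep 28, 1720 → Sep 28, 1721: 365 days.
Sep 28, 1721 → Sep 28, 1722: 365 days.
Sep 28, 1722 → Sep 28, 1723: 365 days.
Sep 28, 1723 → Sep 28, 1724: 366 days (Feb 29, 1724 is in that span).
Sep 28, 1724 → Sep 28, 1725: 365 days.
Sep 28, 1725 → Sep 28, 1726: 365 days.
Sep 28, 1726 → Oct 28, 1726: 30 days (September has 30).
Oct 28, 1726 → Nov 28, 1726: 31 days (October has 31).
Nov 28, 1726 → Dec 3, 1726: 5 days.
Total: 7371 days.

7371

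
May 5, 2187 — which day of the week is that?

Doomsday rule: the anchor day for the 2100s is Sunday. For year 87: 87÷12 = 7 r 3, and 3÷4 = 0, so 7+3+0 = 10.
Sunday + 10 ≡ Wednesday — that's 2187's doomsday.
In May the doomsday date is May 9.
May 5 is 4 days before May 9; 4 mod 7 = 4, so Wednesday − 4 = Saturday.

Saturday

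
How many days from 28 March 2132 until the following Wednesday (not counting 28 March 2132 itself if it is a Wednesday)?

5

Mar 28, 2132 is a Friday.
From Friday to the next Wednesday is 5 days.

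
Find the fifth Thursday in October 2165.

October 31, 2165

October 1, 2165 is a Tuesday.
The first Thursday is therefore October 3 (2 days later).
The fifth Thursday is 3 + 4×7 = October 31.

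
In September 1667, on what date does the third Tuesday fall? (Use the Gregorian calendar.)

September 1, 1667 is a Thursday.
The first Tuesday is therefore September 6 (5 days later).
The third Tuesday is 6 + 2×7 = September 20.

September 20, 1667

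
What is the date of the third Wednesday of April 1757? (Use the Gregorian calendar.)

April 1, 1757 is a Friday.
The first Wednesday is therefore April 6 (5 days later).
The third Wednesday is 6 + 2×7 = April 20.

April 20, 1757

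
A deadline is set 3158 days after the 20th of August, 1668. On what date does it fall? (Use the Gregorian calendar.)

April 13, 1677

+365 (one year) → Aug 20, 1669 (2793 left).
+365 (one year) → Aug 20, 1670 (2428 left).
+365 (one year) → Aug 20, 1671 (2063 left).
+366 (one year; includes Feb 29, 1672) → Aug 20, 1672 (1697 left).
+365 (one year) → Aug 20, 1673 (1332 left).
+365 (one year) → Aug 20, 1674 (967 left).
+365 (one year) → Aug 20, 1675 (602 left).
+366 (one year; includes Feb 29, 1676) → Aug 20, 1676 (236 left).
Aug has 31 days: +12 → Sep 1, 1676 (224 left).
Sep has 30 days: +30 → Oct 1, 1676 (194 left).
Oct has 31 days: +31 → Nov 1, 1676 (163 left).
Nov has 30 days: +30 → Dec 1, 1676 (133 left).
Dec has 31 days: +31 → Jan 1, 1677 (102 left).
Jan has 31 days: +31 → Feb 1, 1677 (71 left).
Feb has 28 days: +28 → Mar 1, 1677 (43 left).
Mar has 31 days: +31 → Apr 1, 1677 (12 left).
+12 → Apr 13, 1677.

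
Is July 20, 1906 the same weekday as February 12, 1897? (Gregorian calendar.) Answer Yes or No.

Yes

From Feb 12, 1897 to Jul 20, 1906 is 3444 days.
3444 mod 7 = 0, so they are the same weekday.
(Feb 12, 1897 is a Friday; Jul 20, 1906 is a Friday.)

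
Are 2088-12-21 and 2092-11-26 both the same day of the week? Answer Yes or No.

From Dec 21, 2088 to Nov 26, 2092 is 1436 days.
1436 mod 7 = 1, so they are different weekdays.
(Dec 21, 2088 is a Tuesday; Nov 26, 2092 is a Wednesday.)

No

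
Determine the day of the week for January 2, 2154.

Wednesday

Doomsday rule: the anchor day for the 2100s is Sunday. For year 54: 54÷12 = 4 r 6, and 6÷4 = 1, so 4+6+1 = 11.
Sunday + 11 ≡ Thursday — that's 2154's doomsday.
In January the doomsday date is Jan 3 (2154 is not a leap year).
Jan 2 is 1 day before Jan 3; 1 mod 7 = 1, so Thursday − 1 = Wednesday.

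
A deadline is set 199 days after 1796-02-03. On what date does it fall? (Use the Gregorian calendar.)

August 20, 1796

Feb has 29 days: +27 → Mar 1, 1796 (172 left).
Mar has 31 days: +31 → Apr 1, 1796 (141 left).
Apr has 30 days: +30 → May 1, 1796 (111 left).
May has 31 days: +31 → Jun 1, 1796 (80 left).
Jun has 30 days: +30 → Jul 1, 1796 (50 left).
Jul has 31 days: +31 → Aug 1, 1796 (19 left).
+19 → Aug 20, 1796.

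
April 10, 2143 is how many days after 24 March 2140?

1112

Mar 24, 2140 → Mar 24, 2141: 365 days.
Mar 24, 2141 → Mar 24, 2142: 365 days.
Mar 24, 2142 → Apr 24, 2142: 31 days (March has 31).
Apr 24, 2142 → May 24, 2142: 30 days (April has 30).
May 24, 2142 → Jun 24, 2142: 31 days (May has 31).
Jun 24, 2142 → Jul 24, 2142: 30 days (June has 30).
Jul 24, 2142 → Aug 24, 2142: 31 days (July has 31).
Aug 24, 2142 → Sep 24, 2142: 31 days (August has 31).
Sep 24, 2142 → Oct 24, 2142: 30 days (September has 30).
Oct 24, 2142 → Nov 24, 2142: 31 days (October has 31).
Nov 24, 2142 → Dec 24, 2142: 30 days (November has 30).
Dec 24, 2142 → Jan 24, 2143: 31 days (December has 31).
Jan 24, 2143 → Feb 24, 2143: 31 days (January has 31).
Feb 24, 2143 → Mar 24, 2143: 28 days (February has 28).
Mar 24, 2143 → Apr 10, 2143: 17 days.
Total: 1112 days.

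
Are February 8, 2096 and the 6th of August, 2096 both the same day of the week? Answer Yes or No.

No

From Feb 8, 2096 to Aug 6, 2096 is 180 days.
180 mod 7 = 5, so they are different weekdays.
(Feb 8, 2096 is a Wednesday; Aug 6, 2096 is a Monday.)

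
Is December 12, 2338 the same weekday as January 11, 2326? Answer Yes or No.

From Jan 11, 2326 to Dec 12, 2338 is 4718 days.
4718 mod 7 = 0, so they are the same weekday.
(Jan 11, 2326 is a Monday; Dec 12, 2338 is a Monday.)

Yes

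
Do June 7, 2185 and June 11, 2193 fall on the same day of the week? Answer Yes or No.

Yes

From Jun 7, 2185 to Jun 11, 2193 is 2926 days.
2926 mod 7 = 0, so they are the same weekday.
(Jun 7, 2185 is a Tuesday; Jun 11, 2193 is a Tuesday.)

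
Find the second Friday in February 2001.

February 9, 2001

February 1, 2001 is a Thursday.
The first Friday is therefore February 2 (1 days later).
The second Friday is 2 + 1×7 = February 9.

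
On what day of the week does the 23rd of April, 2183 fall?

Wednesday

Doomsday rule: the anchor day for the 2100s is Sunday. For year 83: 83÷12 = 6 r 11, and 11÷4 = 2, so 6+11+2 = 19.
Sunday + 19 ≡ Friday — that's 2183's doomsday.
In April the doomsday date is Apr 4.
Apr 23 is 19 days after Apr 4; 19 mod 7 = 5, so Friday + 5 = Wednesday.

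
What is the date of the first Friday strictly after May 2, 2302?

May 9, 2302

May 2, 2302 is a Friday.
From Friday to the next Friday is 7 days.
May 2, 2302 + 7 = May 9, 2302.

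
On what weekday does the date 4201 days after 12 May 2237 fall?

May 12, 2237 is a Friday.
4201 mod 7 = 1, so 4201 days after a Friday is Friday + 1 = Saturday.

Saturday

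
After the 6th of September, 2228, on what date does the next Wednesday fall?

September 10, 2228

Sep 6, 2228 is a Saturday.
From Saturday to the next Wednesday is 4 days.
Sep 6, 2228 + 4 = Sep 10, 2228.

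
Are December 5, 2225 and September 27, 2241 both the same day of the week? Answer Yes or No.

Yes

From Dec 5, 2225 to Sep 27, 2241 is 5775 days.
5775 mod 7 = 0, so they are the same weekday.
(Dec 5, 2225 is a Monday; Sep 27, 2241 is a Monday.)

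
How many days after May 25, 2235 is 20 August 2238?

May 25, 2235 → May 25, 2236: 366 days (Feb 29, 2236 is in that span).
May 25, 2236 → May 25, 2237: 365 days.
May 25, 2237 → May 25, 2238: 365 days.
May 25, 2238 → Jun 25, 2238: 31 days (May has 31).
Jun 25, 2238 → Jul 25, 2238: 30 days (June has 30).
Jul 25, 2238 → Aug 20, 2238: 26 days.
Total: 1183 days.

1183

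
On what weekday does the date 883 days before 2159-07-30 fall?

Sunday

Jul 30, 2159 is a Monday.
883 mod 7 = 1, so 883 days before a Monday is Monday − 1 = Sunday.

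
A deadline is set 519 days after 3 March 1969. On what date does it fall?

August 4, 1970

+365 (one year) → Mar 3, 1970 (154 left).
Mar has 31 days: +29 → Apr 1, 1970 (125 left).
Apr has 30 days: +30 → May 1, 1970 (95 left).
May has 31 days: +31 → Jun 1, 1970 (64 left).
Jun has 30 days: +30 → Jul 1, 1970 (34 left).
Jul has 31 days: +31 → Aug 1, 1970 (3 left).
+3 → Aug 4, 1970.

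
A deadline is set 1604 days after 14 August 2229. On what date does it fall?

+365 (one year) → Aug 14, 2230 (1239 left).
+365 (one year) → Aug 14, 2231 (874 left).
+366 (one year; includes Feb 29, 2232) → Aug 14, 2232 (508 left).
+365 (one year) → Aug 14, 2233 (143 left).
Aug has 31 days: +18 → Sep 1, 2233 (125 left).
Sep has 30 days: +30 → Oct 1, 2233 (95 left).
Oct has 31 days: +31 → Nov 1, 2233 (64 left).
Nov has 30 days: +30 → Dec 1, 2233 (34 left).
Dec has 31 days: +31 → Jan 1, 2234 (3 left).
+3 → Jan 4, 2234.

January 4, 2234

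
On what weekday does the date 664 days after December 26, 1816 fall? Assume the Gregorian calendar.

Wednesday

Dec 26, 1816 is a Thursday.
664 mod 7 = 6, so 664 days after a Thursday is Thursday + 6 = Wednesday.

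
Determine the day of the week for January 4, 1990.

Doomsday rule: the anchor day for the 1900s is Wednesday. For year 90: 90÷12 = 7 r 6, and 6÷4 = 1, so 7+6+1 = 14.
Wednesday + 14 ≡ Wednesday — that's 1990's doomsday.
In January the doomsday date is Jan 3 (1990 is not a leap year).
Jan 4 is 1 day after Jan 3; 1 mod 7 = 1, so Wednesday + 1 = Thursday.

Thursday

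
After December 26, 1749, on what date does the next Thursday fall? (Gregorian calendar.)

Dec 26, 1749 is a Friday.
From Friday to the next Thursday is 6 days.
Dec 26, 1749 + 6 = Jan 1, 1750.

January 1, 1750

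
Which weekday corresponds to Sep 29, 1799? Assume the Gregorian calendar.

Sunday

Doomsday rule: the anchor day for the 1700s is Sunday. For year 99: 99÷12 = 8 r 3, and 3÷4 = 0, so 8+3+0 = 11.
Sunday + 11 ≡ Thursday — that's 1799's doomsday.
In September the doomsday date is Sep 5.
Sep 29 is 24 days after Sep 5; 24 mod 7 = 3, so Thursday + 3 = Sunday.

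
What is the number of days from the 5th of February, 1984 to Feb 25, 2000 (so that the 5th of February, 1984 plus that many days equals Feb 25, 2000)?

5864

Feb 5, 1984 → Feb 5, 1985: 366 days (Feb 29, 1984 is in that span).
Feb 5, 1985 → Feb 5, 1986: 365 days.
Feb 5, 1986 → Feb 5, 1987: 365 days.
Feb 5, 1987 → Feb 5, 1988: 365 days.
Feb 5, 1988 → Feb 5, 1989: 366 days (Feb 29, 1988 is in that span).
Feb 5, 1989 → Feb 5, 1990: 365 days.
Feb 5, 1990 → Feb 5, 1991: 365 days.
Feb 5, 1991 → Feb 5, 1992: 365 days.
Feb 5, 1992 → Feb 5, 1993: 366 days (Feb 29, 1992 is in that span).
Feb 5, 1993 → Feb 5, 1994: 365 days.
Feb 5, 1994 → Feb 5, 1995: 365 days.
Feb 5, 1995 → Feb 5, 1996: 365 days.
Feb 5, 1996 → Feb 5, 1997: 366 days (Feb 29, 1996 is in that span).
Feb 5, 1997 → Feb 5, 1998: 365 days.
Feb 5, 1998 → Feb 5, 1999: 365 days.
Feb 5, 1999 → Mar 5, 1999: 28 days (February has 28).
Mar 5, 1999 → Apr 5, 1999: 31 days (March has 31).
Apr 5, 1999 → May 5, 1999: 30 days (April has 30).
May 5, 1999 → Jun 5, 1999: 31 days (May has 31).
Jun 5, 1999 → Jul 5, 1999: 30 days (June has 30).
Jul 5, 1999 → Aug 5, 1999: 31 days (July has 31).
Aug 5, 1999 → Sep 5, 1999: 31 days (August has 31).
Sep 5, 1999 → Oct 5, 1999: 30 days (September has 30).
Oct 5, 1999 → Nov 5, 1999: 31 days (October has 31).
Nov 5, 1999 → Dec 5, 1999: 30 days (November has 30).
Dec 5, 1999 → Jan 5, 2000: 31 days (December has 31).
Jan 5, 2000 → Feb 5, 2000: 31 days (January has 31).
Feb 5, 2000 → Feb 25, 2000: 20 days.
Total: 5864 days.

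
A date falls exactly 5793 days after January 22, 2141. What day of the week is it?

Thursday

Jan 22, 2141 is a Sunday.
5793 mod 7 = 4, so 5793 days after a Sunday is Sunday + 4 = Thursday.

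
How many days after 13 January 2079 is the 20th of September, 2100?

7920

Jan 13, 2079 → Jan 13, 2080: 365 days.
Jan 13, 2080 → Jan 13, 2081: 366 days (Feb 29, 2080 is in that span).
Jan 13, 2081 → Jan 13, 2082: 365 days.
Jan 13, 2082 → Jan 13, 2083: 365 days.
Jan 13, 2083 → Jan 13, 2084: 365 days.
Jan 13, 2084 → Jan 13, 2085: 366 days (Feb 29, 2084 is in that span).
Jan 13, 2085 → Jan 13, 2086: 365 days.
Jan 13, 2086 → Jan 13, 2087: 365 days.
Jan 13, 2087 → Jan 13, 2088: 365 days.
Jan 13, 2088 → Jan 13, 2089: 366 days (Feb 29, 2088 is in that span).
Jan 13, 2089 → Jan 13, 2090: 365 days.
Jan 13, 2090 → Jan 13, 2091: 365 days.
Jan 13, 2091 → Jan 13, 2092: 365 days.
Jan 13, 2092 → Jan 13, 2093: 366 days (Feb 29, 2092 is in that span).
Jan 13, 2093 → Jan 13, 2094: 365 days.
Jan 13, 2094 → Jan 13, 2095: 365 days.
Jan 13, 2095 → Jan 13, 2096: 365 days.
Jan 13, 2096 → Jan 13, 2097: 366 days (Feb 29, 2096 is in that span).
Jan 13, 2097 → Jan 13, 2098: 365 days.
Jan 13, 2098 → Jan 13, 2099: 365 days.
Jan 13, 2099 → Jan 13, 2100: 365 days.
Jan 13, 2100 → Feb 13, 2100: 31 days (January has 31).
Feb 13, 2100 → Mar 13, 2100: 28 days (February has 28).
Mar 13, 2100 → Apr 13, 2100: 31 days (March has 31).
Apr 13, 2100 → May 13, 2100: 30 days (April has 30).
May 13, 2100 → Jun 13, 2100: 31 days (May has 31).
Jun 13, 2100 → Jul 13, 2100: 30 days (June has 30).
Jul 13, 2100 → Aug 13, 2100: 31 days (July has 31).
Aug 13, 2100 → Sep 13, 2100: 31 days (August has 31).
Sep 13, 2100 → Sep 20, 2100: 7 days.
Total: 7920 days.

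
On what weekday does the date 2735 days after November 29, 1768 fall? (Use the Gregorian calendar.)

Nov 29, 1768 is a Tuesday.
2735 mod 7 = 5, so 2735 days after a Tuesday is Tuesday + 5 = Sunday.

Sunday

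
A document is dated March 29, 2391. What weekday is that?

Friday

Doomsday rule: the anchor day for the 2300s is Wednesday. For year 91: 91÷12 = 7 r 7, and 7÷4 = 1, so 7+7+1 = 15.
Wednesday + 15 ≡ Thursday — that's 2391's doomsday.
In March the doomsday date is Mar 14.
Mar 29 is 15 days after Mar 14; 15 mod 7 = 1, so Thursday + 1 = Friday.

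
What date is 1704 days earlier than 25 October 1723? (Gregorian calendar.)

February 24, 1719

−365 (one year) → Oct 25, 1722 (1339 left).
−365 (one year) → Oct 25, 1721 (974 left).
−365 (one year) → Oct 25, 1720 (609 left).
−366 (one year; includes Feb 29, 1720) → Oct 25, 1719 (243 left).
−25 → Sep 30, 1719 (end of Sep, 30 days; 218 left).
−30 → Aug 31, 1719 (end of Aug, 31 days; 188 left).
−31 → Jul 31, 1719 (end of Jul, 31 days; 157 left).
−31 → Jun 30, 1719 (end of Jun, 30 days; 126 left).
−30 → May 31, 1719 (end of May, 31 days; 96 left).
−31 → Apr 30, 1719 (end of Apr, 30 days; 65 left).
−30 → Mar 31, 1719 (end of Mar, 31 days; 35 left).
−31 → Feb 28, 1719 (end of Feb, 28 days; 4 left).
−4 → Feb 24, 1719.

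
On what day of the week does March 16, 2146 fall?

Doomsday rule: the anchor day for the 2100s is Sunday. For year 46: 46÷12 = 3 r 10, and 10÷4 = 2, so 3+10+2 = 15.
Sunday + 15 ≡ Monday — that's 2146's doomsday.
In March the doomsday date is Mar 14.
Mar 16 is 2 days after Mar 14; 2 mod 7 = 2, so Monday + 2 = Wednesday.

Wednesday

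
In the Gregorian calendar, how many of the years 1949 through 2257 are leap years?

75

Multiples of 4 in [1949,2257]: 77.
Of those, multiples of 100: 3 (not leap unless ÷400).
Multiples of 400: 1.
Leap years = 77 − 3 + 1 = 75.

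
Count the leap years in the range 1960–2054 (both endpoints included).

24

Multiples of 4 in [1960,2054]: 24.
Of those, multiples of 100: 1 (not leap unless ÷400).
Multiples of 400: 1.
Leap years = 24 − 1 + 1 = 24.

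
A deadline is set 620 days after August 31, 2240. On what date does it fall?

May 13, 2242

+365 (one year) → Aug 31, 2241 (255 left).
Aug has 31 days: +1 → Sep 1, 2241 (254 left).
Sep has 30 days: +30 → Oct 1, 2241 (224 left).
Oct has 31 days: +31 → Nov 1, 2241 (193 left).
Nov has 30 days: +30 → Dec 1, 2241 (163 left).
Dec has 31 days: +31 → Jan 1, 2242 (132 left).
Jan has 31 days: +31 → Feb 1, 2242 (101 left).
Feb has 28 days: +28 → Mar 1, 2242 (73 left).
Mar has 31 days: +31 → Apr 1, 2242 (42 left).
Apr has 30 days: +30 → May 1, 2242 (12 left).
+12 → May 13, 2242.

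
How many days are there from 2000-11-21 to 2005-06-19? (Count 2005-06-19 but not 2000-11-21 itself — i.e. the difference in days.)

Nov 21, 2000 → Nov 21, 2001: 365 days.
Nov 21, 2001 → Nov 21, 2002: 365 days.
Nov 21, 2002 → Nov 21, 2003: 365 days.
Nov 21, 2003 → Nov 21, 2004: 366 days (Feb 29, 2004 is in that span).
Nov 21, 2004 → Dec 21, 2004: 30 days (November has 30).
Dec 21, 2004 → Jan 21, 2005: 31 days (December has 31).
Jan 21, 2005 → Feb 21, 2005: 31 days (January has 31).
Feb 21, 2005 → Mar 21, 2005: 28 days (February has 28).
Mar 21, 2005 → Apr 21, 2005: 31 days (March has 31).
Apr 21, 2005 → May 21, 2005: 30 days (April has 30).
May 21, 2005 → Jun 19, 2005: 29 days.
Total: 1671 days.

1671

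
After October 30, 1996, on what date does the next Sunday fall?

November 3, 1996

Oct 30, 1996 is a Wednesday.
From Wednesday to the next Sunday is 4 days.
Oct 30, 1996 + 4 = Nov 3, 1996.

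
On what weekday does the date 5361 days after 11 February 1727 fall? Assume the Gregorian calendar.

Monday

Feb 11, 1727 is a Tuesday.
5361 mod 7 = 6, so 5361 days after a Tuesday is Tuesday + 6 = Monday.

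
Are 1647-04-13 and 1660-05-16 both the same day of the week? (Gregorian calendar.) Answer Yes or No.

No

From Apr 13, 1647 to May 16, 1660 is 4782 days.
4782 mod 7 = 1, so they are different weekdays.
(Apr 13, 1647 is a Saturday; May 16, 1660 is a Sunday.)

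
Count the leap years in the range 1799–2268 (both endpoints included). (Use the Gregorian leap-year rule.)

114

Multiples of 4 in [1799,2268]: 118.
Of those, multiples of 100: 5 (not leap unless ÷400).
Multiples of 400: 1.
Leap years = 118 − 5 + 1 = 114.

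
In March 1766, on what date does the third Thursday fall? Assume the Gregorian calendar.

March 20, 1766

March 1, 1766 is a Saturday.
The first Thursday is therefore March 6 (5 days later).
The third Thursday is 6 + 2×7 = March 20.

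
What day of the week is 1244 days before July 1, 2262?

Thursday

Jul 1, 2262 is a Tuesday.
1244 mod 7 = 5, so 1244 days before a Tuesday is Tuesday − 5 = Thursday.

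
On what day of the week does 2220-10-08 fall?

Doomsday rule: the anchor day for the 2200s is Friday. For year 20: 20÷12 = 1 r 8, and 8÷4 = 2, so 1+8+2 = 11.
Friday + 11 ≡ Tuesday — that's 2220's doomsday.
In October the doomsday date is Oct 10.
Oct 8 is 2 days before Oct 10; 2 mod 7 = 2, so Tuesday − 2 = Sunday.

Sunday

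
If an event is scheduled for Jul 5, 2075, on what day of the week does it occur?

Friday

Doomsday rule: the anchor day for the 2000s is Tuesday. For year 75: 75÷12 = 6 r 3, and 3÷4 = 0, so 6+3+0 = 9.
Tuesday + 9 ≡ Thursday — that's 2075's doomsday.
In July the doomsday date is Jul 11.
Jul 5 is 6 days before Jul 11; 6 mod 7 = 6, so Thursday − 6 = Friday.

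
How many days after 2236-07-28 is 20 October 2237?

Jul 28, 2236 → Jul 28, 2237: 365 days.
Jul 28, 2237 → Aug 28, 2237: 31 days (July has 31).
Aug 28, 2237 → Sep 28, 2237: 31 days (August has 31).
Sep 28, 2237 → Oct 20, 2237: 22 days.
Total: 449 days.

449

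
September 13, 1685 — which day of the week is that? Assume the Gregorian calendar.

Doomsday rule: the anchor day for the 1600s is Tuesday. For year 85: 85÷12 = 7 r 1, and 1÷4 = 0, so 7+1+0 = 8.
Tuesday + 8 ≡ Wednesday — that's 1685's doomsday.
In September the doomsday date is Sep 5.
Sep 13 is 8 days after Sep 5; 8 mod 7 = 1, so Wednesday + 1 = Thursday.

Thursday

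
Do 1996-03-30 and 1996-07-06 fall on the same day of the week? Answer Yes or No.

Yes

From Mar 30, 1996 to Jul 6, 1996 is 98 days.
98 mod 7 = 0, so they are the same weekday.
(Mar 30, 1996 is a Saturday; Jul 6, 1996 is a Saturday.)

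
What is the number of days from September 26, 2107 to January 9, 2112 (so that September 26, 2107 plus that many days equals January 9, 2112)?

Sep 26, 2107 → Sep 26, 2108: 366 days (Feb 29, 2108 is in that span).
Sep 26, 2108 → Sep 26, 2109: 365 days.
Sep 26, 2109 → Sep 26, 2110: 365 days.
Sep 26, 2110 → Sep 26, 2111: 365 days.
Sep 26, 2111 → Oct 26, 2111: 30 days (September has 30).
Oct 26, 2111 → Nov 26, 2111: 31 days (October has 31).
Nov 26, 2111 → Dec 26, 2111: 30 days (November has 30).
Dec 26, 2111 → Jan 9, 2112: 14 days.
Total: 1566 days.

1566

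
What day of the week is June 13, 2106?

Sunday

January 1, 2106 is a Friday.
Jan 1, 2106 → Feb 1, 2106: 31 days (January has 31).
Feb 1, 2106 → Mar 1, 2106: 28 days (February has 28).
Mar 1, 2106 → Apr 1, 2106: 31 days (March has 31).
Apr 1, 2106 → May 1, 2106: 30 days (April has 30).
May 1, 2106 → Jun 1, 2106: 31 days (May has 31).
Jun 1, 2106 → Jun 13, 2106: 12 days.
Total: 163 days.
163 mod 7 = 2, so Friday + 2 = Sunday.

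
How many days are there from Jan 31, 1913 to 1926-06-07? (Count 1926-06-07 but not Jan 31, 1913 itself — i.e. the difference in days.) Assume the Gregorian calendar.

4875

Jan 31, 1913 → Jan 31, 1914: 365 days.
Jan 31, 1914 → Jan 31, 1915: 365 days.
Jan 31, 1915 → Jan 31, 1916: 365 days.
Jan 31, 1916 → Jan 31, 1917: 366 days (Feb 29, 1916 is in that span).
Jan 31, 1917 → Jan 31, 1918: 365 days.
Jan 31, 1918 → Jan 31, 1919: 365 days.
Jan 31, 1919 → Jan 31, 1920: 365 days.
Jan 31, 1920 → Jan 31, 1921: 366 days (Feb 29, 1920 is in that span).
Jan 31, 1921 → Jan 31, 1922: 365 days.
Jan 31, 1922 → Jan 31, 1923: 365 days.
Jan 31, 1923 → Jan 31, 1924: 365 days.
Jan 31, 1924 → Jan 31, 1925: 366 days (Feb 29, 1924 is in that span).
Jan 31, 1925 → Jan 31, 1926: 365 days.
Jan 31, 1926 → Feb 28, 1926: 28 days (January has 31).
Feb 28, 1926 → Mar 28, 1926: 28 days (February has 28).
Mar 28, 1926 → Apr 28, 1926: 31 days (March has 31).
Apr 28, 1926 → May 28, 1926: 30 days (April has 30).
May 28, 1926 → Jun 7, 1926: 10 days.
Total: 4875 days.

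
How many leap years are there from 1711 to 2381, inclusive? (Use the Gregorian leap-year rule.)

163

Multiples of 4 in [1711,2381]: 168.
Of those, multiples of 100: 6 (not leap unless ÷400).
Multiples of 400: 1.
Leap years = 168 − 6 + 1 = 163.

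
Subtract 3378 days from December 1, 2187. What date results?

September 1, 2178

−365 (one year) → Dec 1, 2186 (3013 left).
−365 (one year) → Dec 1, 2185 (2648 left).
−365 (one year) → Dec 1, 2184 (2283 left).
−366 (one year; includes Feb 29, 2184) → Dec 1, 2183 (1917 left).
−365 (one year) → Dec 1, 2182 (1552 left).
−365 (one year) → Dec 1, 2181 (1187 left).
−365 (one year) → Dec 1, 2180 (822 left).
−366 (one year; includes Feb 29, 2180) → Dec 1, 2179 (456 left).
−365 (one year) → Dec 1, 2178 (91 left).
−1 → Nov 30, 2178 (end of Nov, 30 days; 90 left).
−30 → Oct 31, 2178 (end of Oct, 31 days; 60 left).
−31 → Sep 30, 2178 (end of Sep, 30 days; 29 left).
−29 → Sep 1, 2178.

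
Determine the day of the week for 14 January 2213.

Doomsday rule: the anchor day for the 2200s is Friday. For year 13: 13÷12 = 1 r 1, and 1÷4 = 0, so 1+1+0 = 2.
Friday + 2 ≡ Sunday — that's 2213's doomsday.
In January the doomsday date is Jan 3 (2213 is not a leap year).
Jan 14 is 11 days after Jan 3; 11 mod 7 = 4, so Sunday + 4 = Thursday.

Thursday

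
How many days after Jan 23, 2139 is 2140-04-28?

461

Jan 23, 2139 → Jan 23, 2140: 365 days.
Jan 23, 2140 → Feb 23, 2140: 31 days (January has 31).
Feb 23, 2140 → Mar 23, 2140: 29 days (February has 29).
Mar 23, 2140 → Apr 23, 2140: 31 days (March has 31).
Apr 23, 2140 → Apr 28, 2140: 5 days.
Total: 461 days.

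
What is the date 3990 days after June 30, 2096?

+365 (one year) → Jun 30, 2097 (3625 left).
+365 (one year) → Jun 30, 2098 (3260 left).
+365 (one year) → Jun 30, 2099 (2895 left).
+365 (one year) → Jun 30, 2100 (2530 left).
+365 (one year) → Jun 30, 2101 (2165 left).
+365 (one year) → Jun 30, 2102 (1800 left).
+365 (one year) → Jun 30, 2103 (1435 left).
+366 (one year; includes Feb 29, 2104) → Jun 30, 2104 (1069 left).
+365 (one year) → Jun 30, 2105 (704 left).
+365 (one year) → Jun 30, 2106 (339 left).
Jun has 30 days: +1 → Jul 1, 2106 (338 left).
Jul has 31 days: +31 → Aug 1, 2106 (307 left).
Aug has 31 days: +31 → Sep 1, 2106 (276 left).
Sep has 30 days: +30 → Oct 1, 2106 (246 left).
Oct has 31 days: +31 → Nov 1, 2106 (215 left).
Nov has 30 days: +30 → Dec 1, 2106 (185 left).
Dec has 31 days: +31 → Jan 1, 2107 (154 left).
Jan has 31 days: +31 → Feb 1, 2107 (123 left).
Feb has 28 days: +28 → Mar 1, 2107 (95 left).
Mar has 31 days: +31 → Apr 1, 2107 (64 left).
Apr has 30 days: +30 → May 1, 2107 (34 left).
May has 31 days: +31 → Jun 1, 2107 (3 left).
+3 → Jun 4, 2107.

June 4, 2107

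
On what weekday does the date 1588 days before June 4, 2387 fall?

Friday

Jun 4, 2387 is a Thursday.
1588 mod 7 = 6, so 1588 days before a Thursday is Thursday − 6 = Friday.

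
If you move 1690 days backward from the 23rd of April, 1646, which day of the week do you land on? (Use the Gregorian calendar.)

Apr 23, 1646 is a Monday.
1690 mod 7 = 3, so 1690 days before a Monday is Monday − 3 = Friday.

Friday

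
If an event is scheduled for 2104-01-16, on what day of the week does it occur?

Wednesday

Doomsday rule: the anchor day for the 2100s is Sunday. For year 04: 4÷12 = 0 r 4, and 4÷4 = 1, so 0+4+1 = 5.
Sunday + 5 ≡ Friday — that's 2104's doomsday.
In January the doomsday date is Jan 4 (2104 is a leap year (divisible by 4)).
Jan 16 is 12 days after Jan 4; 12 mod 7 = 5, so Friday + 5 = Wednesday.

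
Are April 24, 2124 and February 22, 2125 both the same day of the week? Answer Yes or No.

From Apr 24, 2124 to Feb 22, 2125 is 304 days.
304 mod 7 = 3, so they are different weekdays.
(Apr 24, 2124 is a Monday; Feb 22, 2125 is a Thursday.)

No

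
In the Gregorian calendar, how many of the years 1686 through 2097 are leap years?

100

Multiples of 4 in [1686,2097]: 103.
Of those, multiples of 100: 4 (not leap unless ÷400).
Multiples of 400: 1.
Leap years = 103 − 4 + 1 = 100.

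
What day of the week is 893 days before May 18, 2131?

Monday

May 18, 2131 is a Friday.
893 mod 7 = 4, so 893 days before a Friday is Friday − 4 = Monday.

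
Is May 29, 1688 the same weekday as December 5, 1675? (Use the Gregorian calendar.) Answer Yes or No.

From Dec 5, 1675 to May 29, 1688 is 4559 days.
4559 mod 7 = 2, so they are different weekdays.
(Dec 5, 1675 is a Thursday; May 29, 1688 is a Saturday.)

No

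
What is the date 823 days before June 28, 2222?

March 27, 2220

−365 (one year) → Jun 28, 2221 (458 left).
−365 (one year) → Jun 28, 2220 (93 left).
−28 → May 31, 2220 (end of May, 31 days; 65 left).
−31 → Apr 30, 2220 (end of Apr, 30 days; 34 left).
−30 → Mar 31, 2220 (end of Mar, 31 days; 4 left).
−4 → Mar 27, 2220.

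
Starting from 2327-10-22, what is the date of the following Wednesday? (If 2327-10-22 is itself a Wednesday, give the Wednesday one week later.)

Oct 22, 2327 is a Saturday.
From Saturday to the next Wednesday is 4 days.
Oct 22, 2327 + 4 = Oct 26, 2327.

October 26, 2327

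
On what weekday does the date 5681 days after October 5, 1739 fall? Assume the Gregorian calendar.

First find the weekday of Oct 5, 1739. Doomsday rule: the anchor day for the 1700s is Sunday. For year 39: 39÷12 = 3 r 3, and 3÷4 = 0, so 3+3+0 = 6.
Sunday + 6 ≡ Saturday — that's 1739's doomsday.
In October the doomsday date is Oct 10.
Oct 5 is 5 days before Oct 10; 5 mod 7 = 5, so Saturday − 5 = Monday.
5681 mod 7 = 4, so 5681 days after a Monday is Monday + 4 = Friday.

Friday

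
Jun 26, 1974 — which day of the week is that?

January 1, 1974 is a Tuesday.
Jan 1, 1974 → Feb 1, 1974: 31 days (January has 31).
Feb 1, 1974 → Mar 1, 1974: 28 days (February has 28).
Mar 1, 1974 → Apr 1, 1974: 31 days (March has 31).
Apr 1, 1974 → May 1, 1974: 30 days (April has 30).
May 1, 1974 → Jun 1, 1974: 31 days (May has 31).
Jun 1, 1974 → Jun 26, 1974: 25 days.
Total: 176 days.
176 mod 7 = 1, so Tuesday + 1 = Wednesday.

Wednesday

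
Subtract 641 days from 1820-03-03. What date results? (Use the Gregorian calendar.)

June 1, 1818

−366 (one year; includes Feb 29, 1820) → Mar 3, 1819 (275 left).
−3 → Feb 28, 1819 (end of Feb, 28 days; 272 left).
−28 → Jan 31, 1819 (end of Jan, 31 days; 244 left).
−31 → Dec 31, 1818 (end of Dec, 31 days; 213 left).
−31 → Nov 30, 1818 (end of Nov, 30 days; 182 left).
−30 → Oct 31, 1818 (end of Oct, 31 days; 152 left).
−31 → Sep 30, 1818 (end of Sep, 30 days; 121 left).
−30 → Aug 31, 1818 (end of Aug, 31 days; 91 left).
−31 → Jul 31, 1818 (end of Jul, 31 days; 60 left).
−31 → Jun 30, 1818 (end of Jun, 30 days; 29 left).
−29 → Jun 1, 1818.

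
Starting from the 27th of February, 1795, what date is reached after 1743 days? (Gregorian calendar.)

+365 (one year) → Feb 27, 1796 (1378 left).
+366 (one year; includes Feb 29, 1796) → Feb 27, 1797 (1012 left).
+365 (one year) → Feb 27, 1798 (647 left).
+365 (one year) → Feb 27, 1799 (282 left).
Feb has 28 days: +2 → Mar 1, 1799 (280 left).
Mar has 31 days: +31 → Apr 1, 1799 (249 left).
Apr has 30 days: +30 → May 1, 1799 (219 left).
May has 31 days: +31 → Jun 1, 1799 (188 left).
Jun has 30 days: +30 → Jul 1, 1799 (158 left).
Jul has 31 days: +31 → Aug 1, 1799 (127 left).
Aug has 31 days: +31 → Sep 1, 1799 (96 left).
Sep has 30 days: +30 → Oct 1, 1799 (66 left).
Oct has 31 days: +31 → Nov 1, 1799 (35 left).
Nov has 30 days: +30 → Dec 1, 1799 (5 left).
+5 → Dec 6, 1799.

December 6, 1799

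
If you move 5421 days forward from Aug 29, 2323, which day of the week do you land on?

First find the weekday of Aug 29, 2323. Doomsday rule: the anchor day for the 2300s is Wednesday. For year 23: 23÷12 = 1 r 11, and 11÷4 = 2, so 1+11+2 = 14.
Wednesday + 14 ≡ Wednesday — that's 2323's doomsday.
In August the doomsday date is Aug 8.
Aug 29 is 21 days after Aug 8; 21 mod 7 = 0, so Wednesday + 0 = Wednesday.
5421 mod 7 = 3, so 5421 days after a Wednesday is Wednesday + 3 = Saturday.

Saturday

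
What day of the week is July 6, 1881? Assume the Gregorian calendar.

Wednesday

Doomsday rule: the anchor day for the 1800s is Friday. For year 81: 81÷12 = 6 r 9, and 9÷4 = 2, so 6+9+2 = 17.
Friday + 17 ≡ Monday — that's 1881's doomsday.
In July the doomsday date is Jul 11.
Jul 6 is 5 days before Jul 11; 5 mod 7 = 5, so Monday − 5 = Wednesday.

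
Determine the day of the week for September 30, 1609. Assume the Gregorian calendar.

Wednesday

Doomsday rule: the anchor day for the 1600s is Tuesday. For year 09: 9÷12 = 0 r 9, and 9÷4 = 2, so 0+9+2 = 11.
Tuesday + 11 ≡ Saturday — that's 1609's doomsday.
In September the doomsday date is Sep 5.
Sep 30 is 25 days after Sep 5; 25 mod 7 = 4, so Saturday + 4 = Wednesday.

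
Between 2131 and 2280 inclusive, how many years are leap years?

37

Multiples of 4 in [2131,2280]: 38.
Of those, multiples of 100: 1 (not leap unless ÷400).
Multiples of 400: 0.
Leap years = 38 − 1 + 0 = 37.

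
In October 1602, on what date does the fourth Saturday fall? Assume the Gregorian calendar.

October 1, 1602 is a Tuesday.
The first Saturday is therefore October 5 (4 days later).
The fourth Saturday is 5 + 3×7 = October 26.

October 26, 1602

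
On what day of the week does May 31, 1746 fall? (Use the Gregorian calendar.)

Tuesday

Doomsday rule: the anchor day for the 1700s is Sunday. For year 46: 46÷12 = 3 r 10, and 10÷4 = 2, so 3+10+2 = 15.
Sunday + 15 ≡ Monday — that's 1746's doomsday.
In May the doomsday date is May 9.
May 31 is 22 days after May 9; 22 mod 7 = 1, so Monday + 1 = Tuesday.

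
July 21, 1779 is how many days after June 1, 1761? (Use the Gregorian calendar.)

Jun 1, 1761 → Jun 1, 1762: 365 days.
Jun 1, 1762 → Jun 1, 1763: 365 days.
Jun 1, 1763 → Jun 1, 1764: 366 days (Feb 29, 1764 is in that span).
Jun 1, 1764 → Jun 1, 1765: 365 days.
Jun 1, 1765 → Jun 1, 1766: 365 days.
Jun 1, 1766 → Jun 1, 1767: 365 days.
Jun 1, 1767 → Jun 1, 1768: 366 days (Feb 29, 1768 is in that span).
Jun 1, 1768 → Jun 1, 1769: 365 days.
Jun 1, 1769 → Jun 1, 1770: 365 days.
Jun 1, 1770 → Jun 1, 1771: 365 days.
Jun 1, 1771 → Jun 1, 1772: 366 days (Feb 29, 1772 is in that span).
Jun 1, 1772 → Jun 1, 1773: 365 days.
Jun 1, 1773 → Jun 1, 1774: 365 days.
Jun 1, 1774 → Jun 1, 1775: 365 days.
Jun 1, 1775 → Jun 1, 1776: 366 days (Feb 29, 1776 is in that span).
Jun 1, 1776 → Jun 1, 1777: 365 days.
Jun 1, 1777 → Jun 1, 1778: 365 days.
Jun 1, 1778 → Jun 1, 1779: 365 days.
Jun 1, 1779 → Jul 1, 1779: 30 days (June has 30).
Jul 1, 1779 → Jul 21, 1779: 20 days.
Total: 6624 days.

6624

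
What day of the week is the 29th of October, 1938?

Doomsday rule: the anchor day for the 1900s is Wednesday. For year 38: 38÷12 = 3 r 2, and 2÷4 = 0, so 3+2+0 = 5.
Wednesday + 5 ≡ Monday — that's 1938's doomsday.
In October the doomsday date is Oct 10.
Oct 29 is 19 days after Oct 10; 19 mod 7 = 5, so Monday + 5 = Saturday.

Saturday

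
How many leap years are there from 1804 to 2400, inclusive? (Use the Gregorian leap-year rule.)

Multiples of 4 in [1804,2400]: 150.
Of those, multiples of 100: 6 (not leap unless ÷400).
Multiples of 400: 2.
Leap years = 150 − 6 + 2 = 146.

146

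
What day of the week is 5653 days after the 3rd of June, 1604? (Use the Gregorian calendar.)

First find the weekday of Jun 3, 1604. Doomsday rule: the anchor day for the 1600s is Tuesday. For year 04: 4÷12 = 0 r 4, and 4÷4 = 1, so 0+4+1 = 5.
Tuesday + 5 ≡ Sunday — that's 1604's doomsday.
In June the doomsday date is Jun 6.
Jun 3 is 3 days before Jun 6; 3 mod 7 = 3, so Sunday − 3 = Thursday.
5653 mod 7 = 4, so 5653 days after a Thursday is Thursday + 4 = Monday.

Monday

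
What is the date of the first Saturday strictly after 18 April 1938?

April 23, 1938

Apr 18, 1938 is a Monday.
From Monday to the next Saturday is 5 days.
Apr 18, 1938 + 5 = Apr 23, 1938.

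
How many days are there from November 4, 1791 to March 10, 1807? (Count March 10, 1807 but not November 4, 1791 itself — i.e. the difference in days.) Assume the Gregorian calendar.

Nov 4, 1791 → Nov 4, 1792: 366 days (Feb 29, 1792 is in that span).
Nov 4, 1792 → Nov 4, 1793: 365 days.
Nov 4, 1793 → Nov 4, 1794: 365 days.
Nov 4, 1794 → Nov 4, 1795: 365 days.
Nov 4, 1795 → Nov 4, 1796: 366 days (Feb 29, 1796 is in that span).
Nov 4, 1796 → Nov 4, 1797: 365 days.
Nov 4, 1797 → Nov 4, 1798: 365 days.
Nov 4, 1798 → Nov 4, 1799: 365 days.
Nov 4, 1799 → Nov 4, 1800: 365 days.
Nov 4, 1800 → Nov 4, 1801: 365 days.
Nov 4, 1801 → Nov 4, 1802: 365 days.
Nov 4, 1802 → Nov 4, 1803: 365 days.
Nov 4, 1803 → Nov 4, 1804: 366 days (Feb 29, 1804 is in that span).
Nov 4, 1804 → Nov 4, 1805: 365 days.
Nov 4, 1805 → Nov 4, 1806: 365 days.
Nov 4, 1806 → Dec 4, 1806: 30 days (November has 30).
Dec 4, 1806 → Jan 4, 1807: 31 days (December has 31).
Jan 4, 1807 → Feb 4, 1807: 31 days (January has 31).
Feb 4, 1807 → Mar 4, 1807: 28 days (February has 28).
Mar 4, 1807 → Mar 10, 1807: 6 days.
Total: 5604 days.

5604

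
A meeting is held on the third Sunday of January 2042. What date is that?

January 1, 2042 is a Wednesday.
The first Sunday is therefore January 5 (4 days later).
The third Sunday is 5 + 2×7 = January 19.

January 19, 2042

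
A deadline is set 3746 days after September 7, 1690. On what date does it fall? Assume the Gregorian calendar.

+365 (one year) → Sep 7, 1691 (3381 left).
+366 (one year; includes Feb 29, 1692) → Sep 7, 1692 (3015 left).
+365 (one year) → Sep 7, 1693 (2650 left).
+365 (one year) → Sep 7, 1694 (2285 left).
+365 (one year) → Sep 7, 1695 (1920 left).
+366 (one year; includes Feb 29, 1696) → Sep 7, 1696 (1554 left).
+365 (one year) → Sep 7, 1697 (1189 left).
+365 (one year) → Sep 7, 1698 (824 left).
+365 (one year) → Sep 7, 1699 (459 left).
+365 (one year) → Sep 7, 1700 (94 left).
Sep has 30 days: +24 → Oct 1, 1700 (70 left).
Oct has 31 days: +31 → Nov 1, 1700 (39 left).
Nov has 30 days: +30 → Dec 1, 1700 (9 left).
+9 → Dec 10, 1700.

December 10, 1700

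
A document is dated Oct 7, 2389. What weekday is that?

Saturday

Doomsday rule: the anchor day for the 2300s is Wednesday. For year 89: 89÷12 = 7 r 5, and 5÷4 = 1, so 7+5+1 = 13.
Wednesday + 13 ≡ Tuesday — that's 2389's doomsday.
In October the doomsday date is Oct 10.
Oct 7 is 3 days before Oct 10; 3 mod 7 = 3, so Tuesday − 3 = Saturday.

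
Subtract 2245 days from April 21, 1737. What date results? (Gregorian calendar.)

February 27, 1731

−365 (one year) → Apr 21, 1736 (1880 left).
−366 (one year; includes Feb 29, 1736) → Apr 21, 1735 (1514 left).
−365 (one year) → Apr 21, 1734 (1149 left).
−365 (one year) → Apr 21, 1733 (784 left).
−365 (one year) → Apr 21, 1732 (419 left).
−366 (one year; includes Feb 29, 1732) → Apr 21, 1731 (53 left).
−21 → Mar 31, 1731 (end of Mar, 31 days; 32 left).
−31 → Feb 28, 1731 (end of Feb, 28 days; 1 left).
−1 → Feb 27, 1731.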